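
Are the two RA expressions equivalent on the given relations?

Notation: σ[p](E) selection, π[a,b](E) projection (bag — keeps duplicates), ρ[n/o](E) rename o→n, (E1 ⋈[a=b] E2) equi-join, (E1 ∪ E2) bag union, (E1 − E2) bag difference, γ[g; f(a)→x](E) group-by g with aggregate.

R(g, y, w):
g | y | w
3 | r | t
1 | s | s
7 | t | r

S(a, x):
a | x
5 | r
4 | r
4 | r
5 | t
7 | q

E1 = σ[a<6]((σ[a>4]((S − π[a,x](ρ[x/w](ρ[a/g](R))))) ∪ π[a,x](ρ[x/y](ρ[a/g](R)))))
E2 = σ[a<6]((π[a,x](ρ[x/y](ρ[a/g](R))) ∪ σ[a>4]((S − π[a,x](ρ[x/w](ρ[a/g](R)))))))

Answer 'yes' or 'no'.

E1 subexpression sizes:
  S → 5
  R → 3
  ρ[a/g](R) → 3
  ρ[x/w](ρ[a/g](R)) → 3
  π[a,x](ρ[x/w](ρ[a/g](R))) → 3
  (S − π[a,x](ρ[x/w](ρ[a/g](R)))) → 5
  σ[a>4]((S − π[a,x](ρ[x/w](ρ[a/g](R))))) → 3
  R → 3
  ρ[a/g](R) → 3
  ρ[x/y](ρ[a/g](R)) → 3
  π[a,x](ρ[x/y](ρ[a/g](R))) → 3
  (σ[a>4]((S − π[a,x](ρ[x/w](ρ[a/g](R))))) ∪ π[a,x](ρ[x/y](ρ[a/g](R)))) → 6
  σ[a<6]((σ[a>4]((S − π[a,x](ρ[x/w](ρ[a/g](R))))) ∪ π[a,x](ρ[x/y](ρ[a/g](R))))) → 4
E2 subexpression sizes:
  R → 3
  ρ[a/g](R) → 3
  ρ[x/y](ρ[a/g](R)) → 3
  π[a,x](ρ[x/y](ρ[a/g](R))) → 3
  S → 5
  R → 3
  ρ[a/g](R) → 3
  ρ[x/w](ρ[a/g](R)) → 3
  π[a,x](ρ[x/w](ρ[a/g](R))) → 3
  (S − π[a,x](ρ[x/w](ρ[a/g](R)))) → 5
  σ[a>4]((S − π[a,x](ρ[x/w](ρ[a/g](R))))) → 3
  (π[a,x](ρ[x/y](ρ[a/g](R))) ∪ σ[a>4]((S − π[a,x](ρ[x/w](ρ[a/g](R)))))) → 6
  σ[a<6]((π[a,x](ρ[x/y](ρ[a/g](R))) ∪ σ[a>4]((S − π[a,x](ρ[x/w](ρ[a/g](R))))))) → 4

E1 and E2 produce the same multiset:
a | x
1 | s
3 | r
5 | r
5 | t

yes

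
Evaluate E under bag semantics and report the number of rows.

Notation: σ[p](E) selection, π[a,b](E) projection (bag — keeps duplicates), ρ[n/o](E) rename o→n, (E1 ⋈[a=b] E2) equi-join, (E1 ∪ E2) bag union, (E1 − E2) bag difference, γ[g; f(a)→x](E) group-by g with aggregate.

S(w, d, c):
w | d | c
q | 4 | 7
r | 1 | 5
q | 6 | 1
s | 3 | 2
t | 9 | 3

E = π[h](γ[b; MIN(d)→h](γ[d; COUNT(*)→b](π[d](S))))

Per-node cardinality:
  S → 5
  π[d](S) → 5
  γ[d; COUNT(*)→b](π[d](S)) → 5
  γ[b; MIN(d)→h](γ[d; COUNT(*)→b](π[d](S))) → 1
  π[h](γ[b; MIN(d)→h](γ[d; COUNT(*)→b](π[d](S)))) → 1

|E| = 1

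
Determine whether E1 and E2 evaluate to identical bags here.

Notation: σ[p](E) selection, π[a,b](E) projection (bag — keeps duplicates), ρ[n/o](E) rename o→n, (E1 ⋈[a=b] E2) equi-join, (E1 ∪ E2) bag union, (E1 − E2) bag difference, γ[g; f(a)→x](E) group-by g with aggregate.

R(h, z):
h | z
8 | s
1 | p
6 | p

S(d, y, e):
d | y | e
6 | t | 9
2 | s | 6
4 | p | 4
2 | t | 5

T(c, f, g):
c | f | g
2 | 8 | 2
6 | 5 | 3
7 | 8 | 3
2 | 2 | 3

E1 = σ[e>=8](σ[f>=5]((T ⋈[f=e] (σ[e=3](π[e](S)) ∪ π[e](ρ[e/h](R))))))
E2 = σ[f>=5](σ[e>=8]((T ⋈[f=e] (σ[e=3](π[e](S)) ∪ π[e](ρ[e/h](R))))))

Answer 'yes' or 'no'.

E1 row counts bottom-up:
  T → 4
  S → 4
  π[e](S) → 4
  σ[e=3](π[e](S)) → 0
  R → 3
  ρ[e/h](R) → 3
  π[e](ρ[e/h](R)) → 3
  (σ[e=3](π[e](S)) ∪ π[e](ρ[e/h](R))) → 3
  (T ⋈[f=e] (σ[e=3](π[e](S)) ∪ π[e](ρ[e/h](R)))) → 2
  σ[f>=5]((T ⋈[f=e] (σ[e=3](π[e](S)) ∪ π[e](ρ[e/h](R))))) → 2
  σ[e>=8](σ[f>=5]((T ⋈[f=e] (σ[e=3](π[e](S)) ∪ π[e](ρ[e/h](R)))))) → 2
E2 row counts bottom-up:
  T → 4
  S → 4
  π[e](S) → 4
  σ[e=3](π[e](S)) → 0
  R → 3
  ρ[e/h](R) → 3
  π[e](ρ[e/h](R)) → 3
  (σ[e=3](π[e](S)) ∪ π[e](ρ[e/h](R))) → 3
  (T ⋈[f=e] (σ[e=3](π[e](S)) ∪ π[e](ρ[e/h](R)))) → 2
  σ[e>=8]((T ⋈[f=e] (σ[e=3](π[e](S)) ∪ π[e](ρ[e/h](R))))) → 2
  σ[f>=5](σ[e>=8]((T ⋈[f=e] (σ[e=3](π[e](S)) ∪ π[e](ρ[e/h](R)))))) → 2

E1 and E2 produce the same multiset:
c | f | g | e
2 | 8 | 2 | 8
7 | 8 | 3 | 8

yes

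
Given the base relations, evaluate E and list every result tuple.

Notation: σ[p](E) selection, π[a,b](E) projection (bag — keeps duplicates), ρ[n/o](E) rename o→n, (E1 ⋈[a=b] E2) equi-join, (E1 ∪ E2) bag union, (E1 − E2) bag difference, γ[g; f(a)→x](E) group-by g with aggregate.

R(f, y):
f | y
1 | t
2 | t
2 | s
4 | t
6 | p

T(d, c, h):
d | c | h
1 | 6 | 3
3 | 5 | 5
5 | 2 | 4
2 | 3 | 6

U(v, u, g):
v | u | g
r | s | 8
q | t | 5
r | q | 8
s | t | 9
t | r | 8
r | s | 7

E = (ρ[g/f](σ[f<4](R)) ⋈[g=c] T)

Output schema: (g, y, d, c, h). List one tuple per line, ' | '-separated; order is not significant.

Row counts bottom-up:
  R → 5
  σ[f<4](R) → 3
  ρ[g/f](σ[f<4](R)) → 3
  T → 4
  (ρ[g/f](σ[f<4](R)) ⋈[g=c] T) → 2

== RESULT ==
g | y | d | c | h
2 | s | 5 | 2 | 4
2 | t | 5 | 2 | 4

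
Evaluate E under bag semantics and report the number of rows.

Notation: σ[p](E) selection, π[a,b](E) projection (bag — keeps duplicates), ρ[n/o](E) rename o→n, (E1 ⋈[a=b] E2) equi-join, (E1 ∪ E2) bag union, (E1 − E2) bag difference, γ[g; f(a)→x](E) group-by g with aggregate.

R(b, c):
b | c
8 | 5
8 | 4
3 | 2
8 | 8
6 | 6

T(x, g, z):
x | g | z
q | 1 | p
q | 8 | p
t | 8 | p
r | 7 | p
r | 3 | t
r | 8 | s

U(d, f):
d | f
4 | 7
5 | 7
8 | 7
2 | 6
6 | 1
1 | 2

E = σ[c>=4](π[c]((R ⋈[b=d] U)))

Row counts bottom-up:
  R → 5
  U → 6
  (R ⋈[b=d] U) → 4
  π[c]((R ⋈[b=d] U)) → 4
  σ[c>=4](π[c]((R ⋈[b=d] U))) → 4

|E| = 4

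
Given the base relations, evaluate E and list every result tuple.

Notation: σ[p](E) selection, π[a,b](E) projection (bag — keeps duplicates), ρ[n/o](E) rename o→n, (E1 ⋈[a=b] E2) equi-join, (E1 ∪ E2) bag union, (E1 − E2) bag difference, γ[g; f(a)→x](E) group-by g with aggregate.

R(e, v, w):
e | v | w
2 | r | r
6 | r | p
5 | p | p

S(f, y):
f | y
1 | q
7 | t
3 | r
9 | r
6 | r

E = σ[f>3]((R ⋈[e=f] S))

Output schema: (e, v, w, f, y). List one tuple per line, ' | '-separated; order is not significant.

Stepwise |·|:
  R → 3
  S → 5
  (R ⋈[e=f] S) → 1
  σ[f>3]((R ⋈[e=f] S)) → 1

== RESULT ==
e | v | w | f | y
6 | r | p | 6 | r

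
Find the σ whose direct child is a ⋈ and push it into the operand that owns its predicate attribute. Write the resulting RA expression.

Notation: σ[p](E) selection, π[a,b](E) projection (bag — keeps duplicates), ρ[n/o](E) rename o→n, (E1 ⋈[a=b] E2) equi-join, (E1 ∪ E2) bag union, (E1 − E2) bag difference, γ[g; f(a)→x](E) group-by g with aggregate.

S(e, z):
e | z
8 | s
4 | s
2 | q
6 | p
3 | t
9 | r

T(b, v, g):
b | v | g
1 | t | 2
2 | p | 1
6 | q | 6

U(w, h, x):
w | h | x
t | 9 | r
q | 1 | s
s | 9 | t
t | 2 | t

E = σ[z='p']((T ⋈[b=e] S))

σ filters on z, owned by the right side.
E' = (T ⋈[b=e] σ[z='p'](S))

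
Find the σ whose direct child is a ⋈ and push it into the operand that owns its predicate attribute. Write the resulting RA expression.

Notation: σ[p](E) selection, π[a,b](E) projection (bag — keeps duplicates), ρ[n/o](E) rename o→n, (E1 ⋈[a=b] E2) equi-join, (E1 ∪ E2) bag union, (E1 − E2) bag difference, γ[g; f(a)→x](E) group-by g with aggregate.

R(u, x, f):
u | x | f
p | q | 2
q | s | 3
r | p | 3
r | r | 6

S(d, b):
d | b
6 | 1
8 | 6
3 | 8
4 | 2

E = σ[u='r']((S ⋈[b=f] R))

σ filters on u, owned by the right side.
E' = (S ⋈[b=f] σ[u='r'](R))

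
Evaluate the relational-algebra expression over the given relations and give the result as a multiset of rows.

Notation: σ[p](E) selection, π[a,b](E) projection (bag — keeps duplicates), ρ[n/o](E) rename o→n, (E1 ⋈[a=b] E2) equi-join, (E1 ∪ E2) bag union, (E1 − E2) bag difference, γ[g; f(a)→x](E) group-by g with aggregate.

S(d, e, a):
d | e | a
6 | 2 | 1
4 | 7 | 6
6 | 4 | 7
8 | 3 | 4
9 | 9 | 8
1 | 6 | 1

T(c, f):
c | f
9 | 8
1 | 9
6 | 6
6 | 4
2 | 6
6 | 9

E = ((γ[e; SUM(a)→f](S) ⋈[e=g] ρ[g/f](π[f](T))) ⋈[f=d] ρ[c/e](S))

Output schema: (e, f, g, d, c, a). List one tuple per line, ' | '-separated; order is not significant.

Row counts bottom-up:
  S → 6
  γ[e; SUM(a)→f](S) → 6
  T → 6
  π[f](T) → 6
  ρ[g/f](π[f](T)) → 6
  (γ[e; SUM(a)→f](S) ⋈[e=g] ρ[g/f](π[f](T))) → 5
  S → 6
  ρ[c/e](S) → 6
  ((γ[e; SUM(a)→f](S) ⋈[e=g] ρ[g/f](π[f](T))) ⋈[f=d] ρ[c/e](S)) → 4

== RESULT ==
e | f | g | d | c | a
6 | 1 | 6 | 1 | 6 | 1
6 | 1 | 6 | 1 | 6 | 1
9 | 8 | 9 | 8 | 3 | 4
9 | 8 | 9 | 8 | 3 | 4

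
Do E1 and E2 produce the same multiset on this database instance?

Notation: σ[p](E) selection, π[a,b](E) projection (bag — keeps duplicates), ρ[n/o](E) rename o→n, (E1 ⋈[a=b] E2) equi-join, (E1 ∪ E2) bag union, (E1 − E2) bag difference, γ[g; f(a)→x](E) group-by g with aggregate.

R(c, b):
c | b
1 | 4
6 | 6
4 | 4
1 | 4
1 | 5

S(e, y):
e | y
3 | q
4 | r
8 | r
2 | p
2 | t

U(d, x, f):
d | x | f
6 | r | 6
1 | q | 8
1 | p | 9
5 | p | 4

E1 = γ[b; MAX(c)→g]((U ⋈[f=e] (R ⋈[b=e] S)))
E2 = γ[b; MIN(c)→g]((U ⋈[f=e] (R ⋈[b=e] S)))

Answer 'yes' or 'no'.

E1 per-node cardinality:
  U → 4
  R → 5
  S → 5
  (R ⋈[b=e] S) → 3
  (U ⋈[f=e] (R ⋈[b=e] S)) → 3
  γ[b; MAX(c)→g]((U ⋈[f=e] (R ⋈[b=e] S))) → 1
E2 per-node cardinality:
  U → 4
  R → 5
  S → 5
  (R ⋈[b=e] S) → 3
  (U ⋈[f=e] (R ⋈[b=e] S)) → 3
  γ[b; MIN(c)→g]((U ⋈[f=e] (R ⋈[b=e] S))) → 1

E1 result:
b | g
4 | 4
E2 result:
b | g
4 | 1
Witness: (4, 4) appears 1× in E1 but 0× in E2.

no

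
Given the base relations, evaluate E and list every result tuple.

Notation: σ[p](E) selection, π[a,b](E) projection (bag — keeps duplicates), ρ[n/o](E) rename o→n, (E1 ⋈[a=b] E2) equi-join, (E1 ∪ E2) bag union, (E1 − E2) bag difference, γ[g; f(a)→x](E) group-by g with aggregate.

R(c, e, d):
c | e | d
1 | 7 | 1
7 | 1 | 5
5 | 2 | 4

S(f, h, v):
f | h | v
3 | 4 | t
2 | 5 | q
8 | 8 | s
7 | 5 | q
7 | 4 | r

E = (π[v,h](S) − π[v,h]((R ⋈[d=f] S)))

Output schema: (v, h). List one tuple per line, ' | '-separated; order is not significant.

Stepwise |·|:
  S → 5
  π[v,h](S) → 5
  R → 3
  S → 5
  (R ⋈[d=f] S) → 0
  π[v,h]((R ⋈[d=f] S)) → 0
  (π[v,h](S) − π[v,h]((R ⋈[d=f] S))) → 5

== RESULT ==
v | h
q | 5
q | 5
r | 4
s | 8
t | 4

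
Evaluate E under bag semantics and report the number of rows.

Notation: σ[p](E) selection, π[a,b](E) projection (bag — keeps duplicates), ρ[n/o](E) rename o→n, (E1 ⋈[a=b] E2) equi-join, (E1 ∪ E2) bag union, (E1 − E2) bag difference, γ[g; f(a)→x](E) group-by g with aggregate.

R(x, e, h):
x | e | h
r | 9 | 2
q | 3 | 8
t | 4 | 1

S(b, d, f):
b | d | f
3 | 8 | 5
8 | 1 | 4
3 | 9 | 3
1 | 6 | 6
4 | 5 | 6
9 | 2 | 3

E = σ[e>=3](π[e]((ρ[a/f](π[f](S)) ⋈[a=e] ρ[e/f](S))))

Subexpression sizes:
  S → 6
  π[f](S) → 6
  ρ[a/f](π[f](S)) → 6
  S → 6
  ρ[e/f](S) → 6
  (ρ[a/f](π[f](S)) ⋈[a=e] ρ[e/f](S)) → 10
  π[e]((ρ[a/f](π[f](S)) ⋈[a=e] ρ[e/f](S))) → 10
  σ[e>=3](π[e]((ρ[a/f](π[f](S)) ⋈[a=e] ρ[e/f](S)))) → 10

|E| = 10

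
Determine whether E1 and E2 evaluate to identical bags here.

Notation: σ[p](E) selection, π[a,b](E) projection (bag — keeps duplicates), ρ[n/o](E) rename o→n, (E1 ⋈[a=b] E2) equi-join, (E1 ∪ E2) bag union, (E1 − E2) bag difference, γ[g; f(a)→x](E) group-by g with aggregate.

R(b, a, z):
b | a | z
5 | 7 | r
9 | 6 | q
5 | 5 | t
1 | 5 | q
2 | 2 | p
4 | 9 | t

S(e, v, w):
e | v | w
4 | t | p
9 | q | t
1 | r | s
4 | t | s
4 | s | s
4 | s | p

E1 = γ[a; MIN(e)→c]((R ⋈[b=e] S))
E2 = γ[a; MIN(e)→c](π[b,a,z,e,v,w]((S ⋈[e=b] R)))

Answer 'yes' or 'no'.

E1 stepwise |·|:
  R → 6
  S → 6
  (R ⋈[b=e] S) → 6
  γ[a; MIN(e)→c]((R ⋈[b=e] S)) → 3
E2 stepwise |·|:
  S → 6
  R → 6
  (S ⋈[e=b] R) → 6
  π[b,a,z,e,v,w]((S ⋈[e=b] R)) → 6
  γ[a; MIN(e)→c](π[b,a,z,e,v,w]((S ⋈[e=b] R))) → 3

E1 and E2 produce the same multiset:
a | c
5 | 1
6 | 9
9 | 4

yes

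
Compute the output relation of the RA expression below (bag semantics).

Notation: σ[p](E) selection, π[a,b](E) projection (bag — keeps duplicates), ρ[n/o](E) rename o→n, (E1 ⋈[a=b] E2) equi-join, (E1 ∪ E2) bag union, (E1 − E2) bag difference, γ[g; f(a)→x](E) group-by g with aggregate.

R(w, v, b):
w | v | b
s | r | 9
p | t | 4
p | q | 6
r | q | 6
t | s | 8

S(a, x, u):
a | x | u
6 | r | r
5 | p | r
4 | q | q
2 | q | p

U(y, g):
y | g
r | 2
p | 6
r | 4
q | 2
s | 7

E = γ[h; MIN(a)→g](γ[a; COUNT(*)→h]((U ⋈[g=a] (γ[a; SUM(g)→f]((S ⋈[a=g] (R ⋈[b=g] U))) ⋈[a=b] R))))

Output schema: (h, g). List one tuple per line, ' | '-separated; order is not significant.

Per-node cardinality:
  U → 5
  S → 4
  R → 5
  U → 5
  (R ⋈[b=g] U) → 3
  (S ⋈[a=g] (R ⋈[b=g] U)) → 3
  γ[a; SUM(g)→f]((S ⋈[a=g] (R ⋈[b=g] U))) → 2
  R → 5
  (γ[a; SUM(g)→f]((S ⋈[a=g] (R ⋈[b=g] U))) ⋈[a=b] R) → 3
  (U ⋈[g=a] (γ[a; SUM(g)→f]((S ⋈[a=g] (R ⋈[b=g] U))) ⋈[a=b] R)) → 3
  γ[a; COUNT(*)→h]((U ⋈[g=a] (γ[a; SUM(g)→f]((S ⋈[a=g] (R ⋈[b=g] U))) ⋈[a=b] R))) → 2
  γ[h; MIN(a)→g](γ[a; COUNT(*)→h]((U ⋈[g=a] (γ[a; SUM(g)→f]((S ⋈[a=g] (R ⋈[b=g] U))) ⋈[a=b] R)))) → 2

== RESULT ==
h | g
1 | 4
2 | 6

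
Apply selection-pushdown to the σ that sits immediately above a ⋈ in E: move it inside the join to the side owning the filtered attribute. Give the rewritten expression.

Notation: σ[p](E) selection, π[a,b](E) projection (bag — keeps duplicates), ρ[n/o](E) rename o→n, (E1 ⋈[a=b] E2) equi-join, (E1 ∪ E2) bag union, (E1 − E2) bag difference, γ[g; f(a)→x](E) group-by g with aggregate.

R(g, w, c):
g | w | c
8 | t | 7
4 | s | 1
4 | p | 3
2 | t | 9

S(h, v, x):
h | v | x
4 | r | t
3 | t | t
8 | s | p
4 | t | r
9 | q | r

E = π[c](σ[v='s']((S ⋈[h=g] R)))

σ filters on v, owned by the left side.
E' = π[c]((σ[v='s'](S) ⋈[h=g] R))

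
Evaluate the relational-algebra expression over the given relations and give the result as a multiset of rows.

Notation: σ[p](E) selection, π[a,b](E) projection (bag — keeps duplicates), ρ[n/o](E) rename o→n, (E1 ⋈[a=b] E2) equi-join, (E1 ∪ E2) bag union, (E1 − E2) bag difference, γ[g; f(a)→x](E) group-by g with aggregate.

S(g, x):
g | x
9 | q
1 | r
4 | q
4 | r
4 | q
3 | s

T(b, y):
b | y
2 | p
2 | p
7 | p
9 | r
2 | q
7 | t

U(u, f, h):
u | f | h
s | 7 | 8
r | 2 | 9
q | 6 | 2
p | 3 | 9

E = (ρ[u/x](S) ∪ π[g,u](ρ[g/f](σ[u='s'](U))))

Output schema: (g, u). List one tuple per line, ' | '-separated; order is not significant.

Subexpression sizes:
  S → 6
  ρ[u/x](S) → 6
  U → 4
  σ[u='s'](U) → 1
  ρ[g/f](σ[u='s'](U)) → 1
  π[g,u](ρ[g/f](σ[u='s'](U))) → 1
  (ρ[u/x](S) ∪ π[g,u](ρ[g/f](σ[u='s'](U)))) → 7

== RESULT ==
g | u
1 | r
3 | s
4 | q
4 | q
4 | r
7 | s
9 | q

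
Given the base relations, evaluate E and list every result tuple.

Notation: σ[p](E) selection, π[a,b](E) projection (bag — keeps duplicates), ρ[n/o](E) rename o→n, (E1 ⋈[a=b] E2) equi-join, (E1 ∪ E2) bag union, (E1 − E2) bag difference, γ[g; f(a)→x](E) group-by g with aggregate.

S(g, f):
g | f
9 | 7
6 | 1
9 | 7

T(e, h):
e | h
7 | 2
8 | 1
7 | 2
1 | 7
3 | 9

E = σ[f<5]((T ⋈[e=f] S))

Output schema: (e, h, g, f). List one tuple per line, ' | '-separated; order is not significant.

Stepwise |·|:
  T → 5
  S → 3
  (T ⋈[e=f] S) → 5
  σ[f<5]((T ⋈[e=f] S)) → 1

== RESULT ==
e | h | g | f
1 | 7 | 6 | 1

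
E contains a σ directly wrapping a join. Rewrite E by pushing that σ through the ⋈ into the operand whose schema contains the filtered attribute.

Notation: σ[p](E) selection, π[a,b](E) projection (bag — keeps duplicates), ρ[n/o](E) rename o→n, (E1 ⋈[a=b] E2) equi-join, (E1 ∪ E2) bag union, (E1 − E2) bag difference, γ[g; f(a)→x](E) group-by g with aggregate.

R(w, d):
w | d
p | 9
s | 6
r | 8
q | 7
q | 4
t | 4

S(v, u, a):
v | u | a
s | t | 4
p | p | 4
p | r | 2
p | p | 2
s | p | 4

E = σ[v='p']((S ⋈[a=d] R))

σ filters on v, owned by the left side.
E' = (σ[v='p'](S) ⋈[a=d] R)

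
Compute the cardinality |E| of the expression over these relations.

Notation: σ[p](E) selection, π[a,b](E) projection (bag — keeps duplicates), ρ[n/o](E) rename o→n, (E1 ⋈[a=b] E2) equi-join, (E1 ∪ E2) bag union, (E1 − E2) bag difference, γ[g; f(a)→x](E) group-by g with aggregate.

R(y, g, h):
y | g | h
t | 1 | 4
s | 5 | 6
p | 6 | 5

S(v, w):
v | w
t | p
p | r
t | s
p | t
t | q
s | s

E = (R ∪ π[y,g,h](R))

Per-node cardinality:
  R → 3
  R → 3
  π[y,g,h](R) → 3
  (R ∪ π[y,g,h](R)) → 6

|E| = 6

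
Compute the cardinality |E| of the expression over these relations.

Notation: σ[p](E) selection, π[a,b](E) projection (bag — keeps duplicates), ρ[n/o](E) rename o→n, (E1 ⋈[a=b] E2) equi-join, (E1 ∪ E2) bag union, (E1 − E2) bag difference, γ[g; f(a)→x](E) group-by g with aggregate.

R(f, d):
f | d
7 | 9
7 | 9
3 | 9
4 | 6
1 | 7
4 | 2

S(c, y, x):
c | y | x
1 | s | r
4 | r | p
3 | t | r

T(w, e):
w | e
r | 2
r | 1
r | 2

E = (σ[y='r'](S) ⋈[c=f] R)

Subexpression sizes:
  S → 3
  σ[y='r'](S) → 1
  R → 6
  (σ[y='r'](S) ⋈[c=f] R) → 2

|E| = 2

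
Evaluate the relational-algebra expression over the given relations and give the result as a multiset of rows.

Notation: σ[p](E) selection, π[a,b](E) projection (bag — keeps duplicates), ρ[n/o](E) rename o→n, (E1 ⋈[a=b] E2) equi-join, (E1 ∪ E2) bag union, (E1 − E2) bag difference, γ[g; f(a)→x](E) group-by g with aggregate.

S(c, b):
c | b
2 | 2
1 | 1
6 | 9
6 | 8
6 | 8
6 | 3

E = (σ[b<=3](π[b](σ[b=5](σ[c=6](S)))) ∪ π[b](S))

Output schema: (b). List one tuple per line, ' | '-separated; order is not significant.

Subexpression sizes:
  S → 6
  σ[c=6](S) → 4
  σ[b=5](σ[c=6](S)) → 0
  π[b](σ[b=5](σ[c=6](S))) → 0
  σ[b<=3](π[b](σ[b=5](σ[c=6](S)))) → 0
  S → 6
  π[b](S) → 6
  (σ[b<=3](π[b](σ[b=5](σ[c=6](S)))) ∪ π[b](S)) → 6

== RESULT ==
b
1
2
3
8
8
9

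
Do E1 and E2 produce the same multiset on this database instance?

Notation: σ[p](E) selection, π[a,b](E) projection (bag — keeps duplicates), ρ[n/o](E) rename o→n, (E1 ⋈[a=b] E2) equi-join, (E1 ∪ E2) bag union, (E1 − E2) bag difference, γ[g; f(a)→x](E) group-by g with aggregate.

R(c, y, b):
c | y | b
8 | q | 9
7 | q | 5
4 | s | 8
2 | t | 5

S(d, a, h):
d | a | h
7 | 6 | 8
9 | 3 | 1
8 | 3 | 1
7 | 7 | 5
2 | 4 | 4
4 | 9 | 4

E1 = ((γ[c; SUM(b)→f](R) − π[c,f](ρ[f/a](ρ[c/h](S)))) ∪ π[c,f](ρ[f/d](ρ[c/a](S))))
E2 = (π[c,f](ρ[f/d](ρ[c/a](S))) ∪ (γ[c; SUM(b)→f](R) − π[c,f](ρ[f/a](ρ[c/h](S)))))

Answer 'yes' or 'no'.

E1 stepwise |·|:
  R → 4
  γ[c; SUM(b)→f](R) → 4
  S → 6
  ρ[c/h](S) → 6
  ρ[f/a](ρ[c/h](S)) → 6
  π[c,f](ρ[f/a](ρ[c/h](S))) → 6
  (γ[c; SUM(b)→f](R) − π[c,f](ρ[f/a](ρ[c/h](S)))) → 4
  S → 6
  ρ[c/a](S) → 6
  ρ[f/d](ρ[c/a](S)) → 6
  π[c,f](ρ[f/d](ρ[c/a](S))) → 6
  ((γ[c; SUM(b)→f](R) − π[c,f](ρ[f/a](ρ[c/h](S)))) ∪ π[c,f](ρ[f/d](ρ[c/a](S)))) → 10
E2 stepwise |·|:
  S → 6
  ρ[c/a](S) → 6
  ρ[f/d](ρ[c/a](S)) → 6
  π[c,f](ρ[f/d](ρ[c/a](S))) → 6
  R → 4
  γ[c; SUM(b)→f](R) → 4
  S → 6
  ρ[c/h](S) → 6
  ρ[f/a](ρ[c/h](S)) → 6
  π[c,f](ρ[f/a](ρ[c/h](S))) → 6
  (γ[c; SUM(b)→f](R) − π[c,f](ρ[f/a](ρ[c/h](S)))) → 4
  (π[c,f](ρ[f/d](ρ[c/a](S))) ∪ (γ[c; SUM(b)→f](R) − π[c,f](ρ[f/a](ρ[c/h](S))))) → 10

E1 and E2 produce the same multiset:
c | f
2 | 5
3 | 8
3 | 9
4 | 2
4 | 8
6 | 7
7 | 5
7 | 7
8 | 9
9 | 4

yes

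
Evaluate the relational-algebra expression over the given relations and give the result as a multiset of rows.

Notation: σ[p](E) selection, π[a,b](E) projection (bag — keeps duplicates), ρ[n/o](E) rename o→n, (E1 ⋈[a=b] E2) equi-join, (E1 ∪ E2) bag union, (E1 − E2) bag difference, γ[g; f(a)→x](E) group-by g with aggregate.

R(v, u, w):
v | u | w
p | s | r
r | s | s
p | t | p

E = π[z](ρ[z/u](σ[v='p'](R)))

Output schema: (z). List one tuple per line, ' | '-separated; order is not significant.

Row counts bottom-up:
  R → 3
  σ[v='p'](R) → 2
  ρ[z/u](σ[v='p'](R)) → 2
  π[z](ρ[z/u](σ[v='p'](R))) → 2

== RESULT ==
z
s
t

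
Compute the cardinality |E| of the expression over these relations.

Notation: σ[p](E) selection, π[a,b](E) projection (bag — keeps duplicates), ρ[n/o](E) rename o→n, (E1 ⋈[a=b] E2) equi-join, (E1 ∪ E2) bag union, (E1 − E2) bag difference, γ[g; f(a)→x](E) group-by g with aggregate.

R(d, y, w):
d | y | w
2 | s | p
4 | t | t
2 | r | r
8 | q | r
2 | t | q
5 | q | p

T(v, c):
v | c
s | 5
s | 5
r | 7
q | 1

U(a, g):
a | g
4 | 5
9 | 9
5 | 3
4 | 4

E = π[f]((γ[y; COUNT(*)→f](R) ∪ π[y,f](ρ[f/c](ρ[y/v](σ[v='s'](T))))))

Subexpression sizes:
  R → 6
  γ[y; COUNT(*)→f](R) → 4
  T → 4
  σ[v='s'](T) → 2
  ρ[y/v](σ[v='s'](T)) → 2
  ρ[f/c](ρ[y/v](σ[v='s'](T))) → 2
  π[y,f](ρ[f/c](ρ[y/v](σ[v='s'](T)))) → 2
  (γ[y; COUNT(*)→f](R) ∪ π[y,f](ρ[f/c](ρ[y/v](σ[v='s'](T))))) → 6
  π[f]((γ[y; COUNT(*)→f](R) ∪ π[y,f](ρ[f/c](ρ[y/v](σ[v='s'](T)))))) → 6

|E| = 6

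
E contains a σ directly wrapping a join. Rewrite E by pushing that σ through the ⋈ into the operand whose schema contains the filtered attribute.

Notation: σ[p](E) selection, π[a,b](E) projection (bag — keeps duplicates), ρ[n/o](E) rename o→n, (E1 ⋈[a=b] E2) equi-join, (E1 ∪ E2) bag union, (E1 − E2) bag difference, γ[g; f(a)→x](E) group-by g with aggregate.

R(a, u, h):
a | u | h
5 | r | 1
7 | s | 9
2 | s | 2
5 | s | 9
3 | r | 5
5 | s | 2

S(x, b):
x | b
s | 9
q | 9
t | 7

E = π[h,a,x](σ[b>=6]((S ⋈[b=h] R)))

σ filters on b, owned by the left side.
E' = π[h,a,x]((σ[b>=6](S) ⋈[b=h] R))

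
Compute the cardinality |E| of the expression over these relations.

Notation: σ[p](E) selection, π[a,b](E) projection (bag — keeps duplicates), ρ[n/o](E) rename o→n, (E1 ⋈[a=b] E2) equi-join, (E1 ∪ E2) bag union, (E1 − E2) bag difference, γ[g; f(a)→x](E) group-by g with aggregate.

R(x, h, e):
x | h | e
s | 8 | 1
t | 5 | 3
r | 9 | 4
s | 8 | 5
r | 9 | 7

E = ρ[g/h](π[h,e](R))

Row counts bottom-up:
  R → 5
  π[h,e](R) → 5
  ρ[g/h](π[h,e](R)) → 5

|E| = 5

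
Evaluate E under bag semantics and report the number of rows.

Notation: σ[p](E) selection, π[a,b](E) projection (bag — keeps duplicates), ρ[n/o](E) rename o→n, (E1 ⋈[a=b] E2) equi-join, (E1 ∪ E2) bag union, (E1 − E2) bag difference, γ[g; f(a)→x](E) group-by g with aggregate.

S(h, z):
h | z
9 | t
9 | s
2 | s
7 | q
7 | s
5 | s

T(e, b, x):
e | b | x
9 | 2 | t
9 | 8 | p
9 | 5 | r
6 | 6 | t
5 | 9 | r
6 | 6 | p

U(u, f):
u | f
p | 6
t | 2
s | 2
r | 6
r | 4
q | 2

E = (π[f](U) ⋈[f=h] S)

Row counts bottom-up:
  U → 6
  π[f](U) → 6
  S → 6
  (π[f](U) ⋈[f=h] S) → 3

|E| = 3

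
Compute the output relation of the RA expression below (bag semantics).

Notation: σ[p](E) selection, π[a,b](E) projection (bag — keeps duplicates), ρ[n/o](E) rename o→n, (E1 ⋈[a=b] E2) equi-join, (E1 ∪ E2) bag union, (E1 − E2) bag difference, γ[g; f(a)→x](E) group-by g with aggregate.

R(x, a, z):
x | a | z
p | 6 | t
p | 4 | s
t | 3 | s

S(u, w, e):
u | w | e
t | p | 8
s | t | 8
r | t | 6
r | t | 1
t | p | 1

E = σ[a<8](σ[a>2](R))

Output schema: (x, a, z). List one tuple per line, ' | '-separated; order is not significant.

Per-node cardinality:
  R → 3
  σ[a>2](R) → 3
  σ[a<8](σ[a>2](R)) → 3

== RESULT ==
x | a | z
p | 4 | s
p | 6 | t
t | 3 | s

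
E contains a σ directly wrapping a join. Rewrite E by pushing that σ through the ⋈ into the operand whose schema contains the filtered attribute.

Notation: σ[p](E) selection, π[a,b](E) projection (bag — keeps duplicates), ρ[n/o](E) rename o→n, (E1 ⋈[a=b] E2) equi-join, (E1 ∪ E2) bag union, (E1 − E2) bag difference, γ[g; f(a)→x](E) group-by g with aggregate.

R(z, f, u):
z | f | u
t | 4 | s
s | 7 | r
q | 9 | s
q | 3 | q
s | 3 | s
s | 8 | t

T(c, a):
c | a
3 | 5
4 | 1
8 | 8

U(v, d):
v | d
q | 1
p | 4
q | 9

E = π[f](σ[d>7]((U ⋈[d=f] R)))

σ filters on d, owned by the left side.
E' = π[f]((σ[d>7](U) ⋈[d=f] R))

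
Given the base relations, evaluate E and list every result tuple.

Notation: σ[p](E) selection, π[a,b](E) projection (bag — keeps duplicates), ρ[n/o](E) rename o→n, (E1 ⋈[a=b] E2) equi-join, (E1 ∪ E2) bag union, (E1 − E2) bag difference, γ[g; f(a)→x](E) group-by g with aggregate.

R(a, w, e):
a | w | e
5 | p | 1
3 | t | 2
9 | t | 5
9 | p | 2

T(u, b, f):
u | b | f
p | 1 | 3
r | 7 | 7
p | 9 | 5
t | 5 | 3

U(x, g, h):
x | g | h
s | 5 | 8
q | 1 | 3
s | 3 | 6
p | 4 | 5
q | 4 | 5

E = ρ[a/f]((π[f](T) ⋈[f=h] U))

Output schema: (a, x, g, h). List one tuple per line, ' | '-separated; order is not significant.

Row counts bottom-up:
  T → 4
  π[f](T) → 4
  U → 5
  (π[f](T) ⋈[f=h] U) → 4
  ρ[a/f]((π[f](T) ⋈[f=h] U)) → 4

== RESULT ==
a | x | g | h
3 | q | 1 | 3
3 | q | 1 | 3
5 | p | 4 | 5
5 | q | 4 | 5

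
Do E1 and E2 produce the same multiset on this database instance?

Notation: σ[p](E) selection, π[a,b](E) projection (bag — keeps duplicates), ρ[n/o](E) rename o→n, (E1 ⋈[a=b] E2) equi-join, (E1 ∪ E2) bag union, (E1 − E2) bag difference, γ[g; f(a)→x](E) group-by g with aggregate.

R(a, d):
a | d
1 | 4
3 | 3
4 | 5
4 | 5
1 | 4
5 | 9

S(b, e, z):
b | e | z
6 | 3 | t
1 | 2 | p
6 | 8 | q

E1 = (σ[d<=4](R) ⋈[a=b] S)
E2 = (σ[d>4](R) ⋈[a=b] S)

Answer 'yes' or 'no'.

E1 row counts bottom-up:
  R → 6
  σ[d<=4](R) → 3
  S → 3
  (σ[d<=4](R) ⋈[a=b] S) → 2
E2 row counts bottom-up:
  R → 6
  σ[d>4](R) → 3
  S → 3
  (σ[d>4](R) ⋈[a=b] S) → 0

E1 result:
a | d | b | e | z
1 | 4 | 1 | 2 | p
1 | 4 | 1 | 2 | p
E2 result:
a | d | b | e | z
(0 rows)
Witness: (1, 4, 1, 2, 'p') appears 2× in E1 but 0× in E2.

no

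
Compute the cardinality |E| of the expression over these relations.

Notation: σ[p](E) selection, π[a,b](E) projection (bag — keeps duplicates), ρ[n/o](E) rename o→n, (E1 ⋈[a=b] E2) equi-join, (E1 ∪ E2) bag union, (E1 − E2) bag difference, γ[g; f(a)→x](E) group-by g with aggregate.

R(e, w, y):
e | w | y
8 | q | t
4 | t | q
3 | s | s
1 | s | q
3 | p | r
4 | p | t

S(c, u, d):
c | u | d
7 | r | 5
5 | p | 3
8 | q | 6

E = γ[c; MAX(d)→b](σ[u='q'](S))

Stepwise |·|:
  S → 3
  σ[u='q'](S) → 1
  γ[c; MAX(d)→b](σ[u='q'](S)) → 1

|E| = 1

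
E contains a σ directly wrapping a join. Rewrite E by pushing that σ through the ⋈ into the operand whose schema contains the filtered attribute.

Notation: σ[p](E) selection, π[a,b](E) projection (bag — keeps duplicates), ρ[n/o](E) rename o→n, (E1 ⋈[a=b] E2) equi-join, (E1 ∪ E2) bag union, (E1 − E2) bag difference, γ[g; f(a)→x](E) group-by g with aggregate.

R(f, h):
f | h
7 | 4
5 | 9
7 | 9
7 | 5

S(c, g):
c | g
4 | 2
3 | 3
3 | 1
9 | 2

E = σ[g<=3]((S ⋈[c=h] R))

σ filters on g, owned by the left side.
E' = (σ[g<=3](S) ⋈[c=h] R)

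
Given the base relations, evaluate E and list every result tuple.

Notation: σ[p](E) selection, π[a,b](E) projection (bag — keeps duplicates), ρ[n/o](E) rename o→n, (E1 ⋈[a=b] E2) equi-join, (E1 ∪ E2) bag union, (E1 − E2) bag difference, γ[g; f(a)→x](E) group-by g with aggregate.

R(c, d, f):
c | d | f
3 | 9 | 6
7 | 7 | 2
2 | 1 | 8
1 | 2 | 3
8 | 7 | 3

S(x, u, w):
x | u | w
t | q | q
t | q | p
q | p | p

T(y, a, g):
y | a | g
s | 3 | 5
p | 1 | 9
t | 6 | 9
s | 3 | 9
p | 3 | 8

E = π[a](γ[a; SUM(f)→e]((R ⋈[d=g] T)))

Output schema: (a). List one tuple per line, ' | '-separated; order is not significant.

Stepwise |·|:
  R → 5
  T → 5
  (R ⋈[d=g] T) → 3
  γ[a; SUM(f)→e]((R ⋈[d=g] T)) → 3
  π[a](γ[a; SUM(f)→e]((R ⋈[d=g] T))) → 3

== RESULT ==
a
1
3
6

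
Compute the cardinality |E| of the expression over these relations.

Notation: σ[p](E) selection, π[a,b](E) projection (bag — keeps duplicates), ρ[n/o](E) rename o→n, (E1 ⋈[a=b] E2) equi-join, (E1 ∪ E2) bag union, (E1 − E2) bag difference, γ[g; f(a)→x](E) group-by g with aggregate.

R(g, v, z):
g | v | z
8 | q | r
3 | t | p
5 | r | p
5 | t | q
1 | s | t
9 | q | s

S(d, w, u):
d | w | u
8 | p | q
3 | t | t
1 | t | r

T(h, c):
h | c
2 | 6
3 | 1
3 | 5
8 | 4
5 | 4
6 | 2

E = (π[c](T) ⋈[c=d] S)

Per-node cardinality:
  T → 6
  π[c](T) → 6
  S → 3
  (π[c](T) ⋈[c=d] S) → 1

|E| = 1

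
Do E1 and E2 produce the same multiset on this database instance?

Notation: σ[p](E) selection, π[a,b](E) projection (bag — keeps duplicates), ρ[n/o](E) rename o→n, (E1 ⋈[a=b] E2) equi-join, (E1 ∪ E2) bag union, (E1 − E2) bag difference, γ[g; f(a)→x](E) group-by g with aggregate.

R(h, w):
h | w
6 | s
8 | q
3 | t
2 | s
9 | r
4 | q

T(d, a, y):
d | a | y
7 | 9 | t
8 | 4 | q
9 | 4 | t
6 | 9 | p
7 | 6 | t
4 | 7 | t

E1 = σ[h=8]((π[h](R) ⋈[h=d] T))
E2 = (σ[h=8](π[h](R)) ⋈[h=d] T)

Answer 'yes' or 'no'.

E1 stepwise |·|:
  R → 6
  π[h](R) → 6
  T → 6
  (π[h](R) ⋈[h=d] T) → 4
  σ[h=8]((π[h](R) ⋈[h=d] T)) → 1
E2 stepwise |·|:
  R → 6
  π[h](R) → 6
  σ[h=8](π[h](R)) → 1
  T → 6
  (σ[h=8](π[h](R)) ⋈[h=d] T) → 1

E1 and E2 produce the same multiset:
h | d | a | y
8 | 8 | 4 | q

yes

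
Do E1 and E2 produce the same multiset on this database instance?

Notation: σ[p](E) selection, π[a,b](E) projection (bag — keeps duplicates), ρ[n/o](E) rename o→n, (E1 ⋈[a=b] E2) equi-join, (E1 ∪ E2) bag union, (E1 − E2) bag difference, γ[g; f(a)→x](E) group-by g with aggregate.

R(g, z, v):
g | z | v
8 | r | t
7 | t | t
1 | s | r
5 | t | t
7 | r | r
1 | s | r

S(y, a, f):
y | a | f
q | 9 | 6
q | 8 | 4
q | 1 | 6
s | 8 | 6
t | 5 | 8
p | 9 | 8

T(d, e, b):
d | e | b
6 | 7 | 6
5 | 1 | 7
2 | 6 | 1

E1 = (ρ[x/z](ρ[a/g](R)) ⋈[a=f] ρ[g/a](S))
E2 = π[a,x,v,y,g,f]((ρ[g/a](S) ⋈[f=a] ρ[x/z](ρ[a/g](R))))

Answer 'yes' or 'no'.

E1 stepwise |·|:
  R → 6
  ρ[a/g](R) → 6
  ρ[x/z](ρ[a/g](R)) → 6
  S → 6
  ρ[g/a](S) → 6
  (ρ[x/z](ρ[a/g](R)) ⋈[a=f] ρ[g/a](S)) → 2
E2 stepwise |·|:
  S → 6
  ρ[g/a](S) → 6
  R → 6
  ρ[a/g](R) → 6
  ρ[x/z](ρ[a/g](R)) → 6
  (ρ[g/a](S) ⋈[f=a] ρ[x/z](ρ[a/g](R))) → 2
  π[a,x,v,y,g,f]((ρ[g/a](S) ⋈[f=a] ρ[x/z](ρ[a/g](R)))) → 2

E1 and E2 produce the same multiset:
a | x | v | y | g | f
8 | r | t | p | 9 | 8
8 | r | t | t | 5 | 8

yes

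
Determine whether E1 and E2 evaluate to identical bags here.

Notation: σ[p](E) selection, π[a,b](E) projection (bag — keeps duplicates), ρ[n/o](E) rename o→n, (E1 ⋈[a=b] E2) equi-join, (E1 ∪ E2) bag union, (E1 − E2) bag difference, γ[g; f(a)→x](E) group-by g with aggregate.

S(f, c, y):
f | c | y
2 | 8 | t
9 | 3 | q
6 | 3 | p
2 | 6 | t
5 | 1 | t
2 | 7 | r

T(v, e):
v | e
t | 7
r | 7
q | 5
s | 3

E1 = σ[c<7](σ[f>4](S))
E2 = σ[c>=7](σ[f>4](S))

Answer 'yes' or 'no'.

E1 row counts bottom-up:
  S → 6
  σ[f>4](S) → 3
  σ[c<7](σ[f>4](S)) → 3
E2 row counts bottom-up:
  S → 6
  σ[f>4](S) → 3
  σ[c>=7](σ[f>4](S)) → 0

E1 result:
f | c | y
5 | 1 | t
6 | 3 | p
9 | 3 | q
E2 result:
f | c | y
(0 rows)
Witness: (9, 3, 'q') appears 1× in E1 but 0× in E2.

no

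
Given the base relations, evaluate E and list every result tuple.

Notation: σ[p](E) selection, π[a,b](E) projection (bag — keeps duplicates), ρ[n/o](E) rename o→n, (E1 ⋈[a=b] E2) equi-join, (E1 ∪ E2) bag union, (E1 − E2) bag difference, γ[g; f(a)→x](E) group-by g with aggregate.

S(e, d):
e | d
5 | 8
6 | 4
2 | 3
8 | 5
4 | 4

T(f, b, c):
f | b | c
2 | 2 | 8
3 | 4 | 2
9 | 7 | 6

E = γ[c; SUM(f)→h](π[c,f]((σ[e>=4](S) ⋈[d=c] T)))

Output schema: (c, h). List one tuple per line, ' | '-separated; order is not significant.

Stepwise |·|:
  S → 5
  σ[e>=4](S) → 4
  T → 3
  (σ[e>=4](S) ⋈[d=c] T) → 1
  π[c,f]((σ[e>=4](S) ⋈[d=c] T)) → 1
  γ[c; SUM(f)→h](π[c,f]((σ[e>=4](S) ⋈[d=c] T))) → 1

== RESULT ==
c | h
8 | 2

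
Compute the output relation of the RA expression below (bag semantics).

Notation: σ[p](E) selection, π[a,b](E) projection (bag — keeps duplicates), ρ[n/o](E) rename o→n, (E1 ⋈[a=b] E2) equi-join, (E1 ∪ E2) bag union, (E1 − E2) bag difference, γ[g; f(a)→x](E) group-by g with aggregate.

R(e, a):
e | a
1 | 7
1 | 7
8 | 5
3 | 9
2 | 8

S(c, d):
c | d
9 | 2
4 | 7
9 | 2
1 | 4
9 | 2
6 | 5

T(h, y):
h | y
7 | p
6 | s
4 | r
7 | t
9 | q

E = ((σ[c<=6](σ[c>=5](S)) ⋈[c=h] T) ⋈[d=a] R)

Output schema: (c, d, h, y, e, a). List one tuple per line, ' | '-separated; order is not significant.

Subexpression sizes:
  S → 6
  σ[c>=5](S) → 4
  σ[c<=6](σ[c>=5](S)) → 1
  T → 5
  (σ[c<=6](σ[c>=5](S)) ⋈[c=h] T) → 1
  R → 5
  ((σ[c<=6](σ[c>=5](S)) ⋈[c=h] T) ⋈[d=a] R) → 1

== RESULT ==
c | d | h | y | e | a
6 | 5 | 6 | s | 8 | 5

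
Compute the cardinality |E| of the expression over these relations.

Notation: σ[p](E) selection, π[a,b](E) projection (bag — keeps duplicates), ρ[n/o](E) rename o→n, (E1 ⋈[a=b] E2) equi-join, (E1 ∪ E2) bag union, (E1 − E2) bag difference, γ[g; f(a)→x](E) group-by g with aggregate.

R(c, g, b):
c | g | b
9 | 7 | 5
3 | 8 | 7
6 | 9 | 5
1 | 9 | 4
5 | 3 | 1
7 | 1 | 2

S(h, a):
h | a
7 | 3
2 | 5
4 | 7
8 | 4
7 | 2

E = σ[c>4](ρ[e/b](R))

Row counts bottom-up:
  R → 6
  ρ[e/b](R) → 6
  σ[c>4](ρ[e/b](R)) → 4

|E| = 4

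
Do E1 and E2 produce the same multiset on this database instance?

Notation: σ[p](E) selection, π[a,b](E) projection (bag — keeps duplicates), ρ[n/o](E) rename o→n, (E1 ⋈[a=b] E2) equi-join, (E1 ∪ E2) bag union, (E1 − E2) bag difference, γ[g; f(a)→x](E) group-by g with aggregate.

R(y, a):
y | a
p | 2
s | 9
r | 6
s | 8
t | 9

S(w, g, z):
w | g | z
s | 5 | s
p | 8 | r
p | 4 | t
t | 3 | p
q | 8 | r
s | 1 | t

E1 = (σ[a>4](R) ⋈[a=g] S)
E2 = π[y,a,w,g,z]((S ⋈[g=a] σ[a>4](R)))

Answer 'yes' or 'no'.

E1 per-node cardinality:
  R → 5
  σ[a>4](R) → 4
  S → 6
  (σ[a>4](R) ⋈[a=g] S) → 2
E2 per-node cardinality:
  S → 6
  R → 5
  σ[a>4](R) → 4
  (S ⋈[g=a] σ[a>4](R)) → 2
  π[y,a,w,g,z]((S ⋈[g=a] σ[a>4](R))) → 2

E1 and E2 produce the same multiset:
y | a | w | g | z
s | 8 | p | 8 | r
s | 8 | q | 8 | r

yes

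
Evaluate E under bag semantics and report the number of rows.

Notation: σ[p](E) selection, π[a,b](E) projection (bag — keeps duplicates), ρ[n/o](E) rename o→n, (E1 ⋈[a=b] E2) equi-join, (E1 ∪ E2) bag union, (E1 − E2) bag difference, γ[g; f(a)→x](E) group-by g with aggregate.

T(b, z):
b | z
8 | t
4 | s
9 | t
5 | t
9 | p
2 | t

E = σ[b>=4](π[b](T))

Per-node cardinality:
  T → 6
  π[b](T) → 6
  σ[b>=4](π[b](T)) → 5

|E| = 5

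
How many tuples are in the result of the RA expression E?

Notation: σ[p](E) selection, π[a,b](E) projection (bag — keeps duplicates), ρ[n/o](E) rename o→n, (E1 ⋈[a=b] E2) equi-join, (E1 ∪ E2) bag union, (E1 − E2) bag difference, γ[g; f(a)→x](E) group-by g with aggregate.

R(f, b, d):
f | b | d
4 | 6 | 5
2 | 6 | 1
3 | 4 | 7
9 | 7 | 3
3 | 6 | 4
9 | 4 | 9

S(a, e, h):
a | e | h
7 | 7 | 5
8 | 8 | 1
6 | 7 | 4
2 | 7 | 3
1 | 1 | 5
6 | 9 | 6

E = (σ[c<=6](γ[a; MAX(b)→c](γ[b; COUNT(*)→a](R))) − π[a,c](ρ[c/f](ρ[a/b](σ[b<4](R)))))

Per-node cardinality:
  R → 6
  γ[b; COUNT(*)→a](R) → 3
  γ[a; MAX(b)→c](γ[b; COUNT(*)→a](R)) → 3
  σ[c<=6](γ[a; MAX(b)→c](γ[b; COUNT(*)→a](R))) → 2
  R → 6
  σ[b<4](R) → 0
  ρ[a/b](σ[b<4](R)) → 0
  ρ[c/f](ρ[a/b](σ[b<4](R))) → 0
  π[a,c](ρ[c/f](ρ[a/b](σ[b<4](R)))) → 0
  (σ[c<=6](γ[a; MAX(b)→c](γ[b; COUNT(*)→a](R))) − π[a,c](ρ[c/f](ρ[a/b](σ[b<4](R))))) → 2

|E| = 2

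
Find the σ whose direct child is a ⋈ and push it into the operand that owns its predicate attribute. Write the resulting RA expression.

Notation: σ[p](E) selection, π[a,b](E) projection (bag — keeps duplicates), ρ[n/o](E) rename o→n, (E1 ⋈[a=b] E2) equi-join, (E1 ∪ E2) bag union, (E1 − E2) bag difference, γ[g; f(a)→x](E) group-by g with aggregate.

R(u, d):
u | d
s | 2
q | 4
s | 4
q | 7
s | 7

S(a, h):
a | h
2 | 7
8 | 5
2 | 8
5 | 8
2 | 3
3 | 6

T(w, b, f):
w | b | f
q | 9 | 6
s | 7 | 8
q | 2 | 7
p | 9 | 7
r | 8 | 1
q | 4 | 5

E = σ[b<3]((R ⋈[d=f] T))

σ filters on b, owned by the right side.
E' = (R ⋈[d=f] σ[b<3](T))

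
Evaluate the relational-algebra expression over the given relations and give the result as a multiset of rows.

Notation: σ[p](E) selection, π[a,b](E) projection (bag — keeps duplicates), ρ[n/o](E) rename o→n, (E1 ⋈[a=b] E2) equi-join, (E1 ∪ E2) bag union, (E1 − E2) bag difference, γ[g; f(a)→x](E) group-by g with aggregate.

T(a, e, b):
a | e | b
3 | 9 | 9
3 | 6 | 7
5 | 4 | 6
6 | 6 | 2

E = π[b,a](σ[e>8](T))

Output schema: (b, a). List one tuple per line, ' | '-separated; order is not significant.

Row counts bottom-up:
  T → 4
  σ[e>8](T) → 1
  π[b,a](σ[e>8](T)) → 1

== RESULT ==
b | a
9 | 3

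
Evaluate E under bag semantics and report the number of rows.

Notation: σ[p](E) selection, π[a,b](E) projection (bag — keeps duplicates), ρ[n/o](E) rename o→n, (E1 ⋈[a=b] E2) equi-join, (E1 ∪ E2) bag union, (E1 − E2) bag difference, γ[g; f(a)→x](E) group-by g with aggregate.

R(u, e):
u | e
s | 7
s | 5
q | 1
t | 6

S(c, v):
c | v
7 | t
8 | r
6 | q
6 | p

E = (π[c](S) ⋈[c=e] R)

Per-node cardinality:
  S → 4
  π[c](S) → 4
  R → 4
  (π[c](S) ⋈[c=e] R) → 3

|E| = 3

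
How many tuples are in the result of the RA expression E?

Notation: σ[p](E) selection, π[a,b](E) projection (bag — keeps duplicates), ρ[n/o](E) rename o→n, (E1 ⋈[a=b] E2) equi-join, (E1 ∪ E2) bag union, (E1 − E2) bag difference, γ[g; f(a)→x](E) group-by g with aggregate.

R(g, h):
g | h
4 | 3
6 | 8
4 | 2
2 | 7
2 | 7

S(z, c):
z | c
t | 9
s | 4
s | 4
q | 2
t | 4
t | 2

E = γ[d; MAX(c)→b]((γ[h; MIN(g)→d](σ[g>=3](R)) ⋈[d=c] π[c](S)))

Subexpression sizes:
  R → 5
  σ[g>=3](R) → 3
  γ[h; MIN(g)→d](σ[g>=3](R)) → 3
  S → 6
  π[c](S) → 6
  (γ[h; MIN(g)→d](σ[g>=3](R)) ⋈[d=c] π[c](S)) → 6
  γ[d; MAX(c)→b]((γ[h; MIN(g)→d](σ[g>=3](R)) ⋈[d=c] π[c](S))) → 1

|E| = 1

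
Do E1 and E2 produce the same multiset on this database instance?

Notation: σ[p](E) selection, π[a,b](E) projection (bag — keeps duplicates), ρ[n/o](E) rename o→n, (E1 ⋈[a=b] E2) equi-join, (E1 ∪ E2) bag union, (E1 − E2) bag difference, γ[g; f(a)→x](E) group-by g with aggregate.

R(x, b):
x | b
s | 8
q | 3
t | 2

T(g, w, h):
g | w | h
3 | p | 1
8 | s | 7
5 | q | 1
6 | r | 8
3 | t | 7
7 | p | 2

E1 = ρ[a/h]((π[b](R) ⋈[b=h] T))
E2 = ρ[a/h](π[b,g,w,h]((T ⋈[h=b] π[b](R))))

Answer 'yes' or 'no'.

E1 subexpression sizes:
  R → 3
  π[b](R) → 3
  T → 6
  (π[b](R) ⋈[b=h] T) → 2
  ρ[a/h]((π[b](R) ⋈[b=h] T)) → 2
E2 subexpression sizes:
  T → 6
  R → 3
  π[b](R) → 3
  (T ⋈[h=b] π[b](R)) → 2
  π[b,g,w,h]((T ⋈[h=b] π[b](R))) → 2
  ρ[a/h](π[b,g,w,h]((T ⋈[h=b] π[b](R)))) → 2

E1 and E2 produce the same multiset:
b | g | w | a
2 | 7 | p | 2
8 | 6 | r | 8

yes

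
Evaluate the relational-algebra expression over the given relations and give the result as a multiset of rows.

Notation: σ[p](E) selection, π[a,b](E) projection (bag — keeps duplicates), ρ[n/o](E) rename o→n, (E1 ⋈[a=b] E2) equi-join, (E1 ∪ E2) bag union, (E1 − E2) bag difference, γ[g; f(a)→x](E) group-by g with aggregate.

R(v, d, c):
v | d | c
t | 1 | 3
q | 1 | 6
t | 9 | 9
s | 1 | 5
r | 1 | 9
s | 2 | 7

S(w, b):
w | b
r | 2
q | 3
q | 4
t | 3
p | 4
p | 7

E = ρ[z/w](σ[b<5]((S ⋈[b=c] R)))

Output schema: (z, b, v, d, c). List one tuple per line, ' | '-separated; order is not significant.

Per-node cardinality:
  S → 6
  R → 6
  (S ⋈[b=c] R) → 3
  σ[b<5]((S ⋈[b=c] R)) → 2
  ρ[z/w](σ[b<5]((S ⋈[b=c] R))) → 2

== RESULT ==
z | b | v | d | c
q | 3 | t | 1 | 3
t | 3 | t | 1 | 3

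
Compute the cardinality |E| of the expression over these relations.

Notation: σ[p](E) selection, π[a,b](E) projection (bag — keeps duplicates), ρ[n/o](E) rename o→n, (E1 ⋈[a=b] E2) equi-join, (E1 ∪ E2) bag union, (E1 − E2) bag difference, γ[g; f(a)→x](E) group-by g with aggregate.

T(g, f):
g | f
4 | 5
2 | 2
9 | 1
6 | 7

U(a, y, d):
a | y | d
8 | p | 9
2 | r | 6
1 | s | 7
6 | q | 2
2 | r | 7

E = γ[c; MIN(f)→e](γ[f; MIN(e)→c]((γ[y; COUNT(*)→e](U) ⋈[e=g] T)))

Subexpression sizes:
  U → 5
  γ[y; COUNT(*)→e](U) → 4
  T → 4
  (γ[y; COUNT(*)→e](U) ⋈[e=g] T) → 1
  γ[f; MIN(e)→c]((γ[y; COUNT(*)→e](U) ⋈[e=g] T)) → 1
  γ[c; MIN(f)→e](γ[f; MIN(e)→c]((γ[y; COUNT(*)→e](U) ⋈[e=g] T))) → 1

|E| = 1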